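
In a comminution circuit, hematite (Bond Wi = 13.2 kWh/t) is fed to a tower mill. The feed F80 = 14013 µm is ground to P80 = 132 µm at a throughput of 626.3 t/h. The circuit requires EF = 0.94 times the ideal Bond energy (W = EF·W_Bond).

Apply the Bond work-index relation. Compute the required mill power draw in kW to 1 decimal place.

Bond:  W = 10 Wi (1/√P − 1/√F)
W = 10·13.2·(1/√132 − 1/√14013) = 10·13.2·(0.078591) = 10.3740 kWh/t
Apply correction: 10.3740 × 0.94 = 9.7516 kWh/t
Mill draw = 9.7516 × 626.3 = 6107.4 kW

P = 6107.4 kW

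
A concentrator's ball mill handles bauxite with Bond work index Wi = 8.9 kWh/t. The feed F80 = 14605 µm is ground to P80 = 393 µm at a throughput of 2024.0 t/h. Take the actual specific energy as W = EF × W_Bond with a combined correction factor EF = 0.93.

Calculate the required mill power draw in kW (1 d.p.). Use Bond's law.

P = 7064.4 kW

W = 10·Wi·(P80^(-½) − F80^(-½))
W = 10·8.9·(1/√393 − 1/√14605) = 10·8.9·(0.042169) = 3.7530 kWh/t
Corrected W = EF·W_Bond = 0.93·3.7530 = 3.4903 kWh/t
P = W·T = 3.4903·2024.0 = 7064.4 kW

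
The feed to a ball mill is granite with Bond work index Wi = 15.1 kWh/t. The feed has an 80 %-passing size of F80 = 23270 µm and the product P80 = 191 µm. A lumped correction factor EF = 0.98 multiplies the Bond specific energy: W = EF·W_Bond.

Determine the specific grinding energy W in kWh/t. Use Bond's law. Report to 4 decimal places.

W = 10·Wi·[P80^(−½) − F80^(−½)]
1/√191 = 0.072357;  1/√23270 = 0.006555
W = 10·15.1·(0.072357 − 0.006555) = 9.9361 kWh/t
With EF = 0.98: W = 9.9361·0.98 = 9.7374 kWh/t

W = 9.7374 kWh/t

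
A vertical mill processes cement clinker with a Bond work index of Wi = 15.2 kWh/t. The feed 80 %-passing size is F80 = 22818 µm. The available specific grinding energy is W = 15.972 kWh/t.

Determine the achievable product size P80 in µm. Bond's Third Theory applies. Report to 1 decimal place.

P80 = 80.1 µm

W = 10·Wi·[P80^(−½) − F80^(−½)]
1/√P80 = 1/√F80 + W/(10·Wi)
  = 15.9720/(10·15.2) + 1/√22818 = 0.105079 + 0.006620 = 0.111699
P80 = (1/0.111699)² = 8.9526² = 80.15 µm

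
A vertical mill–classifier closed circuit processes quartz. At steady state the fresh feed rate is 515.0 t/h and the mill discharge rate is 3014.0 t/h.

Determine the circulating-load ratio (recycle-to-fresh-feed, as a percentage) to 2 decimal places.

CL = 485.24 %

Mill node: discharge = fresh + recycle.
R = M − F = 3014.0 − 515.0 = 2499.0 t/h
CL = 100·R/F = 100·2499.0/515.0 = 485.24 %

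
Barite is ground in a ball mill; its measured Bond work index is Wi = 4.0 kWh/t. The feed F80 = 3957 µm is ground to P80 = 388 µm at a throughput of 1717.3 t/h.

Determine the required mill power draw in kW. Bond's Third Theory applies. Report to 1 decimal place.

P = 2395.3 kW

Bond:  W = 10 Wi (1/√P − 1/√F)
W = 10·4.0·(1/√388 − 1/√3957) = 10·4.0·(0.034870) = 1.3948 kWh/t
P = W·T = 1.3948·1717.3 = 2395.3 kW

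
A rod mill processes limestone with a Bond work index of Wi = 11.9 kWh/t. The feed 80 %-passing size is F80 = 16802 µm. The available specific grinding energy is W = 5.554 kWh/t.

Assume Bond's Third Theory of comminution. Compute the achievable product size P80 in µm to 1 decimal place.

P80 = 338.1 µm

W = 10·Wi·(P80^(-½) − F80^(-½))
P80^(−½) = W/(10 Wi) + F80^(−½)
  = 5.5540/(10·11.9) + 1/√16802 = 0.046672 + 0.007715 = 0.054387
P80 = (1/0.054387)² = 18.3868² = 338.07 µm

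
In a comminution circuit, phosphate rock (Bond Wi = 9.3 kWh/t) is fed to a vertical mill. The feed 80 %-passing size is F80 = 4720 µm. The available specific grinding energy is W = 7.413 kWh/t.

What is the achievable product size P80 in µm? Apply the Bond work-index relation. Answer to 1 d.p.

P80 = 112.5 µm

W = 10 Wi (P80^-0.5 − F80^-0.5)
P80^(−½) = W/(10 Wi) + F80^(−½)
  = 7.4130/(10·9.3) + 1/√4720 = 0.079710 + 0.014556 = 0.094265
P80 = (1/0.094265)² = 10.6084² = 112.54 µm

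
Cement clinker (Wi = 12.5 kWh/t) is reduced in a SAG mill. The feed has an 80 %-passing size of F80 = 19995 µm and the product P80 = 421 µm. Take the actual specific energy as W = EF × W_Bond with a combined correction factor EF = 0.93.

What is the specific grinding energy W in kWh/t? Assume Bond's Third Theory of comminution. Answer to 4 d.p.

W = 4.8436 kWh/t

W_Bond = 10·Wi·(1/√P₈₀ − 1/√F₈₀)
1/√421 = 0.048737;  1/√19995 = 0.007072
W = 10·12.5·(0.048737 − 0.007072) = 5.2081 kWh/t
Apply correction: 5.2081 × 0.93 = 4.8436 kWh/t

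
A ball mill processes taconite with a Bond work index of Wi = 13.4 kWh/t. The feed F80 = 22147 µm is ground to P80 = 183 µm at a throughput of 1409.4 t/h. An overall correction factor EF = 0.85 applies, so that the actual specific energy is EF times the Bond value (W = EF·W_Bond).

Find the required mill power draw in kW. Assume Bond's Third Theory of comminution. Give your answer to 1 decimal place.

P = 10788.1 kW

W = 10 Wi (1/√P80 − 1/√F80)  [Bond]
W = 10·13.4·(1/√183 − 1/√22147) = 10·13.4·(0.067203) = 9.0051 kWh/t
Apply correction: 9.0051 × 0.85 = 7.6544 kWh/t
Mill draw = 7.6544 × 1409.4 = 10788.1 kW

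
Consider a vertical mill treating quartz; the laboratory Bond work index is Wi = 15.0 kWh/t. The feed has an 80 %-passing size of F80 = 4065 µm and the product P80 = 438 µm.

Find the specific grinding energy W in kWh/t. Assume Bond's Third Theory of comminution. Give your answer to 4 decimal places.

W = 4.8146 kWh/t

Bond:  W = 10 Wi (1/√P − 1/√F)
1/√438 = 0.047782;  1/√4065 = 0.015684
W = 10·15.0·(0.047782 − 0.015684) = 4.8146 kWh/t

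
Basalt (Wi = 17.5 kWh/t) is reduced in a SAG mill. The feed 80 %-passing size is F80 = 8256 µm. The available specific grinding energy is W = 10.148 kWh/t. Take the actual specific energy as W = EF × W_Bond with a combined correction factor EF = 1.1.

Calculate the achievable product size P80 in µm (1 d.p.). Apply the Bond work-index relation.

W = 10 Wi / √P80 − 10 Wi / √F80
W_Bond = W / EF = 10.148 / 1.1 = 9.2255 kWh/t
P80^-0.5 = F80^-0.5 + W_Bond/(10 Wi)
  = 9.2255/(10·17.5) + 1/√8256 = 0.052717 + 0.011006 = 0.063723
P80 = (1/0.063723)² = 15.6930² = 246.27 µm

P80 = 246.3 µm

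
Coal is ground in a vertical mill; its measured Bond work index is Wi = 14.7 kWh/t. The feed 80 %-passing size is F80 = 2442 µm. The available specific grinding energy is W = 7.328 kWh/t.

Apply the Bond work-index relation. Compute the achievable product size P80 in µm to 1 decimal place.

P80 = 203.6 µm

W = 10 Wi (1/√P80 − 1/√F80)  [Bond]
1/√P80 = 1/√F80 + W/(10·Wi)
  = 7.3280/(10·14.7) + 1/√2442 = 0.049850 + 0.020236 = 0.070086
P80 = (1/0.070086)² = 14.2681² = 203.58 µm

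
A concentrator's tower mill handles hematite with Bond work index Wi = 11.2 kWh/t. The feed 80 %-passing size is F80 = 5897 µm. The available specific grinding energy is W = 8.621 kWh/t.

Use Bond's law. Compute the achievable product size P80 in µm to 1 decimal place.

P80 = 123.5 µm

W = 10·Wi·(P80^(-½) − F80^(-½))
1/√P80 = 1/√F80 + W/(10·Wi)
  = 8.6210/(10·11.2) + 1/√5897 = 0.076973 + 0.013022 = 0.089995
P80 = (1/0.089995)² = 11.1117² = 123.47 µm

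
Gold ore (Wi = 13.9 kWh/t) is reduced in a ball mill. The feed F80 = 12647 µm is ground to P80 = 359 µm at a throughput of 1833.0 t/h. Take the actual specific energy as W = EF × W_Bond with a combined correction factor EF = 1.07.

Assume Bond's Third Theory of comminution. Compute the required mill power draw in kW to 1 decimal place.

P = 11964.3 kW

W = 10·Wi·(P80^(-½) − F80^(-½))
W = 10·13.9·(1/√359 − 1/√12647) = 10·13.9·(0.043886) = 6.1001 kWh/t
W_actual = 1.07 × 6.1001 = 6.5271 kWh/t
P_mill = W·ṁ = 6.5271·1833.0 = 11964.3 kW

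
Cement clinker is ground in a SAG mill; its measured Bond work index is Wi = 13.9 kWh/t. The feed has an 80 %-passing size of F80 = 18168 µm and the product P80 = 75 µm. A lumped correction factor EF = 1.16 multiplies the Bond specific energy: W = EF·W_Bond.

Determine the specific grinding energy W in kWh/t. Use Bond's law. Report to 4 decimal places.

W_Bond = 10·Wi·(1/√P₈₀ − 1/√F₈₀)
1/√75 = 0.115470;  1/√18168 = 0.007419
W = 10·13.9·(0.115470 − 0.007419) = 15.0191 kWh/t
W_actual = 1.16 × 15.0191 = 17.4221 kWh/t

W = 17.4221 kWh/t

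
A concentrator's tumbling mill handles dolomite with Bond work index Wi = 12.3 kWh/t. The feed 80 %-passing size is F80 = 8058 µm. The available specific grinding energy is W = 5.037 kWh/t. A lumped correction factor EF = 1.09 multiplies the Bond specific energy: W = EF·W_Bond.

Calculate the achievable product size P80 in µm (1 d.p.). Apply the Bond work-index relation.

P80 = 421.5 µm

W = 10·Wi·(P80^(-½) − F80^(-½))
W_Bond = W / EF = 5.037 / 1.09 = 4.6211 kWh/t
⇒ 1/√P80 = W_Bond/(10 Wi) + 1/√F80
  = 4.6211/(10·12.3) + 1/√8058 = 0.037570 + 0.011140 = 0.048710
P80 = (1/0.048710)² = 20.5297² = 421.47 µm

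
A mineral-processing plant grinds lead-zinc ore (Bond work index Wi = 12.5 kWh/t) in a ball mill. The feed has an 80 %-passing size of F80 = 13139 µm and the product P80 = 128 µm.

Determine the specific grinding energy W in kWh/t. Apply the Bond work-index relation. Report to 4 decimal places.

Bond:  W = 10 Wi (1/√P − 1/√F)
1/√128 = 0.088388;  1/√13139 = 0.008724
W = 10·12.5·(0.088388 − 0.008724) = 9.9580 kWh/t

W = 9.9580 kWh/t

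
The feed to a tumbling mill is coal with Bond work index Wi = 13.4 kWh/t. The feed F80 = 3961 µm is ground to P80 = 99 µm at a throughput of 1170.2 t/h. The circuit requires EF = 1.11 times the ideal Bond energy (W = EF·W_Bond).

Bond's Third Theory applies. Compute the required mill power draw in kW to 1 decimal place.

W = 10·Wi·[P80^(−½) − F80^(−½)]
W = 10·13.4·(1/√99 − 1/√3961) = 10·13.4·(0.084615) = 11.3384 kWh/t
With EF = 1.11: W = 11.3384·1.11 = 12.5856 kWh/t
Power = W × throughput = 12.5856 kWh/t × 1170.2 t/h = 14727.7 kW

P = 14727.7 kW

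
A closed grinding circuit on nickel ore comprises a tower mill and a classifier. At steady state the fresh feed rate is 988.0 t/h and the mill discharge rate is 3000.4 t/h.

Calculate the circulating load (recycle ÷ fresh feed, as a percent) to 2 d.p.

CL = 203.68 %

Steady state: M = F + R.
R = M − F = 3000.4 − 988.0 = 2012.4 t/h
CL = 100·R/F = 100·2012.4/988.0 = 203.68 %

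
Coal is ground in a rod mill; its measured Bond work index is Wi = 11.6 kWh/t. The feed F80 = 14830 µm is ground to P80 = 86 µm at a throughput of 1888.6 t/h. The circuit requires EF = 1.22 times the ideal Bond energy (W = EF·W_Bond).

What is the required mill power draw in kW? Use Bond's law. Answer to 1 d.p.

Bond: W = 10·Wi·(1/√P80 − 1/√F80)
W = 10·11.6·(1/√86 − 1/√14830) = 10·11.6·(0.099621) = 11.5561 kWh/t
Corrected W = EF·W_Bond = 1.22·11.5561 = 14.0984 kWh/t
P_mill = W·ṁ = 14.0984·1888.6 = 26626.2 kW

P = 26626.2 kW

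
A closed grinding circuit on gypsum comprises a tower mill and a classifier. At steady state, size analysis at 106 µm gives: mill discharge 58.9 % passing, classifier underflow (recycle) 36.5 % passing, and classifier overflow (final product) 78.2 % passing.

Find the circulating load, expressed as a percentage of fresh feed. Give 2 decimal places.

Mass balance on the −106 µm fraction:
r = (o − d)/(d − u)
r = (78.2 − 58.9)/(58.9 − 36.5) = 19.3/22.4 = 0.8616
CL = 100·r = 86.16 %

CL = 86.16 %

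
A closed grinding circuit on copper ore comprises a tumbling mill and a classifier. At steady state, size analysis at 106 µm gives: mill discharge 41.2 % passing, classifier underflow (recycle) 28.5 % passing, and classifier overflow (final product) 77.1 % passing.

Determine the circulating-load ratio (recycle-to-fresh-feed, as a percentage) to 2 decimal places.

CL = 282.68 %

Mass balance on the −106 µm fraction:
d + r·d = r·u + o → r(d−u) = o−d
r = (77.1 − 41.2)/(41.2 − 28.5) = 35.9/12.7 = 2.8268
CL = 100·r = 282.68 %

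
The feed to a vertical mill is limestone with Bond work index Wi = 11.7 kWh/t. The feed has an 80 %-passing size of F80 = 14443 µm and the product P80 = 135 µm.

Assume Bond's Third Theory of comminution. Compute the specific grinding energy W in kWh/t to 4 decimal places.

Bond: W = 10·Wi·(1/√P80 − 1/√F80)
1/√135 = 0.086066;  1/√14443 = 0.008321
W = 10·11.7·(0.086066 − 0.008321) = 9.0962 kWh/t

W = 9.0962 kWh/t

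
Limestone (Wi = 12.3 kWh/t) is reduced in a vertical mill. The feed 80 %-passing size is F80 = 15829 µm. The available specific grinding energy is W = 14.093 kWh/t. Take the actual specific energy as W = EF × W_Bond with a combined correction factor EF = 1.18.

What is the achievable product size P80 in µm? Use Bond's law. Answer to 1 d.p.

W = 10·Wi·(P80^(-½) − F80^(-½))
W_Bond = W / EF = 14.093 / 1.18 = 11.9432 kWh/t
P80^(−½) = W_Bond/(10 Wi) + F80^(−½)
  = 11.9432/(10·12.3) + 1/√15829 = 0.097099 + 0.007948 = 0.105048
P80 = (1/0.105048)² = 9.5195² = 90.62 µm

P80 = 90.6 µm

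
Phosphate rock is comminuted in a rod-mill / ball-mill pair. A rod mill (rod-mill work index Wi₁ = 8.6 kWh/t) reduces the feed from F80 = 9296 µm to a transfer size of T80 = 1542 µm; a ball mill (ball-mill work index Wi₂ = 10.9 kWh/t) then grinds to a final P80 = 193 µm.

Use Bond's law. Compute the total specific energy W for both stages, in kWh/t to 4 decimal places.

W_Bond = 10·Wi·(1/√P₈₀ − 1/√F₈₀)
Stage 1 (9296→1542 µm, Wi₁=8.6): W₁ = 10·8.6·(0.025466 − 0.010372) = 1.2981 kWh/t
Stage 2 (1542→193 µm, Wi₂=10.9): W₂ = 10·10.9·(0.071982 − 0.025466) = 5.0702 kWh/t
W = W₁ + W₂ = 1.2981 + 5.0702 = 6.3683 kWh/t

W = 6.3683 kWh/t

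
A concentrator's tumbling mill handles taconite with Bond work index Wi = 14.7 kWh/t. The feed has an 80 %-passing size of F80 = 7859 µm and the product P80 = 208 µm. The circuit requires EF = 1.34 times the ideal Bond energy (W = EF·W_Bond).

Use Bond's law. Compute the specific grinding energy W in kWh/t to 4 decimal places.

W = 11.4361 kWh/t

W = 10·Wi·(P80^(-½) − F80^(-½))
1/√208 = 0.069338;  1/√7859 = 0.011280
W = 10·14.7·(0.069338 − 0.011280) = 8.5344 kWh/t
With EF = 1.34: W = 8.5344·1.34 = 11.4361 kWh/t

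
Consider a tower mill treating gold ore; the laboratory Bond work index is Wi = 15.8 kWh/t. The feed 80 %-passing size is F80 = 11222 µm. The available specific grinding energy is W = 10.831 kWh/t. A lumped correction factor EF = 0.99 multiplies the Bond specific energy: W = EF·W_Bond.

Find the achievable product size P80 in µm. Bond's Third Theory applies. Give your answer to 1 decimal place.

W = 10 Wi (P80^-0.5 − F80^-0.5)
W_Bond = W / EF = 10.831 / 0.99 = 10.9404 kWh/t
1/√P80 = 1/√F80 + W_Bond/(10·Wi)
  = 10.9404/(10·15.8) + 1/√11222 = 0.069243 + 0.009440 = 0.078683
P80 = (1/0.078683)² = 12.7092² = 161.52 µm

P80 = 161.5 µm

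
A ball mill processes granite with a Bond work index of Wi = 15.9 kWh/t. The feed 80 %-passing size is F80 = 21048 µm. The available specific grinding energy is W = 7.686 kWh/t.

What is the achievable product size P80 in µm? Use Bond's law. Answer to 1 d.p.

P80 = 327.8 µm

Bond:  W = 10 Wi (1/√P − 1/√F)
P80^(−½) = W/(10 Wi) + F80^(−½)
  = 7.6860/(10·15.9) + 1/√21048 = 0.048340 + 0.006893 = 0.055232
P80 = (1/0.055232)² = 18.1053² = 327.80 µm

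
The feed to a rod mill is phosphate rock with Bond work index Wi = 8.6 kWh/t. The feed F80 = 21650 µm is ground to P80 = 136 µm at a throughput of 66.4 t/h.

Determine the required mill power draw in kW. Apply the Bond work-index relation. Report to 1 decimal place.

W = 10 Wi / √P80 − 10 Wi / √F80
W = 10·8.6·(1/√136 − 1/√21650) = 10·8.6·(0.078953) = 6.7900 kWh/t
P_mill = W·ṁ = 6.7900·66.4 = 450.9 kW

P = 450.9 kW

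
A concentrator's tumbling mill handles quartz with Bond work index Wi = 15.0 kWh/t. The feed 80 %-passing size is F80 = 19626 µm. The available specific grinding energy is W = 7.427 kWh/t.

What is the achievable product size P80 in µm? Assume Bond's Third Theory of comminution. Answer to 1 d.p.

P80 = 311.6 µm

Bond: W = 10·Wi·(1/√P80 − 1/√F80)
1/√P80 = 1/√F80 + W/(10·Wi)
  = 7.4270/(10·15.0) + 1/√19626 = 0.049513 + 0.007138 = 0.056651
P80 = (1/0.056651)² = 17.6518² = 311.59 µm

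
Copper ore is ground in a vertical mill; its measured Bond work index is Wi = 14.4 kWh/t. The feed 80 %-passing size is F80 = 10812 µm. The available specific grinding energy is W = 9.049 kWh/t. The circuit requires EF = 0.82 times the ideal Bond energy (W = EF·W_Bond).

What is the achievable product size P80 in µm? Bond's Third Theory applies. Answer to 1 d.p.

P80 = 134.4 µm

W = 10 Wi (1/√P80 − 1/√F80)  [Bond]
W_Bond = W / EF = 9.049 / 0.82 = 11.0354 kWh/t
P80^(−½) = W_Bond/(10 Wi) + F80^(−½)
  = 11.0354/(10·14.4) + 1/√10812 = 0.076634 + 0.009617 = 0.086252
P80 = (1/0.086252)² = 11.5940² = 134.42 µm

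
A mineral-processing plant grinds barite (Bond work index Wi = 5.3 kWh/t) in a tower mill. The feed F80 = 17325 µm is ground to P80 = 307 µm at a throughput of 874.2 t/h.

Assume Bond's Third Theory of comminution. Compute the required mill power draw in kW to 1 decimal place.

W_Bond = 10·Wi·(1/√P₈₀ − 1/√F₈₀)
W = 10·5.3·(1/√307 − 1/√17325) = 10·5.3·(0.049476) = 2.6222 kWh/t
P_mill = W·ṁ = 2.6222·874.2 = 2292.3 kW

P = 2292.3 kW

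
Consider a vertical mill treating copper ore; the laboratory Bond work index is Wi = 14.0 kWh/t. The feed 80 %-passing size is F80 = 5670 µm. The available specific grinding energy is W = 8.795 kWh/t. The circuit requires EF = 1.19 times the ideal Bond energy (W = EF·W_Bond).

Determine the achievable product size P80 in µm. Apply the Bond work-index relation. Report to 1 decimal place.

Bond: W = 10·Wi·(1/√P80 − 1/√F80)
W_Bond = W / EF = 8.795 / 1.19 = 7.3908 kWh/t
P80^(−½) = W_Bond/(10 Wi) + F80^(−½)
  = 7.3908/(10·14.0) + 1/√5670 = 0.052791 + 0.013280 = 0.066071
P80 = (1/0.066071)² = 15.1351² = 229.07 µm

P80 = 229.1 µm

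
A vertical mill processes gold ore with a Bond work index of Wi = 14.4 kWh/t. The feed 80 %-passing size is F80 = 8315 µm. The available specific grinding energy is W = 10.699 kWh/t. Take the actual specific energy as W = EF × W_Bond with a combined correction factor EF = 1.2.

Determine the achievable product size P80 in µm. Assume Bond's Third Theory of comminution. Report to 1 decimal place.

Bond: W = 10·Wi·(1/√P80 − 1/√F80)
W_Bond = W / EF = 10.699 / 1.2 = 8.9158 kWh/t
⇒ 1/√P80 = W_Bond/(10 Wi) + 1/√F80
  = 8.9158/(10·14.4) + 1/√8315 = 0.061916 + 0.010967 = 0.072882
P80 = (1/0.072882)² = 13.7208² = 188.26 µm

P80 = 188.3 µm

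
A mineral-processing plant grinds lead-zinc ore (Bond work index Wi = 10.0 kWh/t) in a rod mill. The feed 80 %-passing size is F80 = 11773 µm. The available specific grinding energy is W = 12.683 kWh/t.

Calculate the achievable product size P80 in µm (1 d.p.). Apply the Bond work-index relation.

W = 10 Wi (P80^-0.5 − F80^-0.5)
⇒ 1/√P80 = W/(10·Wi) + 1/√F80
  = 12.6830/(10·10.0) + 1/√11773 = 0.126830 + 0.009216 = 0.136046
P80 = (1/0.136046)² = 7.3504² = 54.03 µm

P80 = 54.0 µm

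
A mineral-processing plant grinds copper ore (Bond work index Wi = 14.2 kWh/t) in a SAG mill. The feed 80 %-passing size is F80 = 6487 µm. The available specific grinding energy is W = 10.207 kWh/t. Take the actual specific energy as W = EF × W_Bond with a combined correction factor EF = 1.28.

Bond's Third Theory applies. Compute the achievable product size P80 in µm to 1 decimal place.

W = 10 Wi / √P80 − 10 Wi / √F80
W_Bond = W / EF = 10.207 / 1.28 = 7.9742 kWh/t
P80^-0.5 = F80^-0.5 + W_Bond/(10 Wi)
  = 7.9742/(10·14.2) + 1/√6487 = 0.056156 + 0.012416 = 0.068572
P80 = (1/0.068572)² = 14.5831² = 212.67 µm

P80 = 212.7 µm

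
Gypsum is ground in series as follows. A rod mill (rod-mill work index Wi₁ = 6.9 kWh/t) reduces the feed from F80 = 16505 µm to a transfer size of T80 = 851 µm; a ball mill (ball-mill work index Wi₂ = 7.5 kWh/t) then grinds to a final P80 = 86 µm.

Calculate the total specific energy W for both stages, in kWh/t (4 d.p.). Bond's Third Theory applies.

W = 7.3447 kWh/t

W = 10 Wi / √P80 − 10 Wi / √F80
Stage 1 (16505→851 µm, Wi₁=6.9): W₁ = 10·6.9·(0.034280 − 0.007784) = 1.8282 kWh/t
Stage 2 (851→86 µm, Wi₂=7.5): W₂ = 10·7.5·(0.107833 − 0.034280) = 5.5165 kWh/t
W = W₁ + W₂ = 1.8282 + 5.5165 = 7.3447 kWh/t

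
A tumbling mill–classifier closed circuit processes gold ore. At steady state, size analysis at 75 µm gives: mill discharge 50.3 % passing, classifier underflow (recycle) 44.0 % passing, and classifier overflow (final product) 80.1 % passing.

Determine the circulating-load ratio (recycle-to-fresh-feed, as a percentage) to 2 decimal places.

Mass balance on the −75 µm fraction:
r = (o − d)/(d − u)
r = (80.1 − 50.3)/(50.3 − 44.0) = 29.8/6.3 = 4.7302
CL = 100·r = 473.02 %

CL = 473.02 %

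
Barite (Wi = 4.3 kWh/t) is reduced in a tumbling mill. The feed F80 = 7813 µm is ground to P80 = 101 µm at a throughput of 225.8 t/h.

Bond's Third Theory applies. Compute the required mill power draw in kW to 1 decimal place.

P = 856.3 kW

Bond: W = 10·Wi·(1/√P80 − 1/√F80)
W = 10·4.3·(1/√101 − 1/√7813) = 10·4.3·(0.088190) = 3.7922 kWh/t
P_mill = W·ṁ = 3.7922·225.8 = 856.3 kW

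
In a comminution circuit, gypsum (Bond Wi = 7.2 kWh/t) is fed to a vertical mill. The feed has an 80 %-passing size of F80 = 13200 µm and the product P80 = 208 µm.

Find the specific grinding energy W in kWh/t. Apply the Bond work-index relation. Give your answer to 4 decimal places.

Bond:  W = 10 Wi (1/√P − 1/√F)
1/√208 = 0.069338;  1/√13200 = 0.008704
W = 10·7.2·(0.069338 − 0.008704) = 4.3656 kWh/t

W = 4.3656 kWh/t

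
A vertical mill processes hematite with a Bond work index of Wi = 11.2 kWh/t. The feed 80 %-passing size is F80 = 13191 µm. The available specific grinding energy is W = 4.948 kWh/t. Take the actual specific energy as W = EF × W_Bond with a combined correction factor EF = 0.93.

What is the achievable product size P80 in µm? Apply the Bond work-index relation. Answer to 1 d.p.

W_Bond = 10·Wi·(1/√P₈₀ − 1/√F₈₀)
W_Bond = W / EF = 4.948 / 0.93 = 5.3204 kWh/t
⇒ 1/√P80 = W_Bond/(10 Wi) + 1/√F80
  = 5.3204/(10·11.2) + 1/√13191 = 0.047504 + 0.008707 = 0.056211
P80 = (1/0.056211)² = 17.7902² = 316.49 µm

P80 = 316.5 µm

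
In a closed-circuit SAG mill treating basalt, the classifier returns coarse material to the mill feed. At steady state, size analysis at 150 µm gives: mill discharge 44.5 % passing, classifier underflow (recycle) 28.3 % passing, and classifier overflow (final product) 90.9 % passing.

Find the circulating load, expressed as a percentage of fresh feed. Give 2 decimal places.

Balance %-passing 150 µm (r = R/F):
(1+r)·d = r·u + o ⇒ r = (o−d)/(d−u)
r = (90.9 − 44.5)/(44.5 − 28.3) = 46.4/16.2 = 2.8642
CL = 100·r = 286.42 %

CL = 286.42 %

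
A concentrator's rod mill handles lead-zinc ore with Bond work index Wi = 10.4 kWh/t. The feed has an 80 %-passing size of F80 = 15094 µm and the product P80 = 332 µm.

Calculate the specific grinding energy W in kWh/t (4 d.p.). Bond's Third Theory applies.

W = 10·Wi·[P80^(−½) − F80^(−½)]
1/√332 = 0.054882;  1/√15094 = 0.008140
W = 10·10.4·(0.054882 − 0.008140) = 4.8612 kWh/t

W = 4.8612 kWh/t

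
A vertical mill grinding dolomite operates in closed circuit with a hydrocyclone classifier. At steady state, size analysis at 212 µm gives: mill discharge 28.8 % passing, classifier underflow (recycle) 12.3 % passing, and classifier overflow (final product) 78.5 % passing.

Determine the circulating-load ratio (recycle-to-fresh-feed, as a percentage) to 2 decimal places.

CL = 301.21 %

Mass balance on the −212 µm fraction:
(1+r)d = ru + o → r = (o−d)/(d−u)
r = (78.5 − 28.8)/(28.8 − 12.3) = 49.7/16.5 = 3.0121
CL = 100·r = 301.21 %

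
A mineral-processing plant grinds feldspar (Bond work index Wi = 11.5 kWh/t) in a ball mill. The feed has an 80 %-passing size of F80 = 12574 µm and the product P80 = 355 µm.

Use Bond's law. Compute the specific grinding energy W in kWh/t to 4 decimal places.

W = 5.0780 kWh/t

W = 10 Wi (1/√P80 − 1/√F80)  [Bond]
1/√355 = 0.053074;  1/√12574 = 0.008918
W = 10·11.5·(0.053074 − 0.008918) = 5.0780 kWh/t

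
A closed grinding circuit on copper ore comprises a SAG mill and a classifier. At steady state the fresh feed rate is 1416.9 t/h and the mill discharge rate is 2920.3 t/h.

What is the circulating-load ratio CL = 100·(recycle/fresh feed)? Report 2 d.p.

CL = 106.10 %

Mill node: discharge = fresh + recycle.
R = M − F = 2920.3 − 1416.9 = 1503.4 t/h
CL = 100·R/F = 100·1503.4/1416.9 = 106.10 %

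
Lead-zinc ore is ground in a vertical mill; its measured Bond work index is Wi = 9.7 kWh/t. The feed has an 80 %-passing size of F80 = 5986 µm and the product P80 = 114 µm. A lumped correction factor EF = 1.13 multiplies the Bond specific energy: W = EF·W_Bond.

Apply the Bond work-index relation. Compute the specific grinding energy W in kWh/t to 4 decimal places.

W = 8.8492 kWh/t

W = 10 Wi (P80^-0.5 − F80^-0.5)
1/√114 = 0.093659;  1/√5986 = 0.012925
W = 10·9.7·(0.093659 − 0.012925) = 7.8312 kWh/t
Corrected W = EF·W_Bond = 1.13·7.8312 = 8.8492 kWh/t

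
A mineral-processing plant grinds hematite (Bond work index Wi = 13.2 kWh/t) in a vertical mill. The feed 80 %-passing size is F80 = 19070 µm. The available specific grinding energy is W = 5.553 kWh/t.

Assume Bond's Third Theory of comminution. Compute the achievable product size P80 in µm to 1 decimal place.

W = 10·Wi·(P80^(-½) − F80^(-½))
P80^-0.5 = F80^-0.5 + W/(10 Wi)
  = 5.5530/(10·13.2) + 1/√19070 = 0.042068 + 0.007241 = 0.049310
P80 = (1/0.049310)² = 20.2800² = 411.28 µm

P80 = 411.3 µm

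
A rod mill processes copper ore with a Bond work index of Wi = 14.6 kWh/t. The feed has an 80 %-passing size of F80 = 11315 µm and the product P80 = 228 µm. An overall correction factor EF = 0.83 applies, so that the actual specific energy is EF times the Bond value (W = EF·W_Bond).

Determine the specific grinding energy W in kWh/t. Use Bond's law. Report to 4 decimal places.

Bond:  W = 10 Wi (1/√P − 1/√F)
1/√228 = 0.066227;  1/√11315 = 0.009401
W = 10·14.6·(0.066227 − 0.009401) = 8.2965 kWh/t
W_actual = 0.83 × 8.2965 = 6.8861 kWh/t

W = 6.8861 kWh/t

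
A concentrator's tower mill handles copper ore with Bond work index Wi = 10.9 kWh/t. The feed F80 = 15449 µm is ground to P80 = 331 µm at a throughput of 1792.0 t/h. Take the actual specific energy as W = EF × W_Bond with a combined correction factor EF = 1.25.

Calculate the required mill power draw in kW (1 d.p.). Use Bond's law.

W = 10·Wi·(P80^(-½) − F80^(-½))
W = 10·10.9·(1/√331 − 1/√15449) = 10·10.9·(0.046920) = 5.1142 kWh/t
W_actual = 1.25 × 5.1142 = 6.3928 kWh/t
P_mill = W·ṁ = 6.3928·1792.0 = 11455.9 kW

P = 11455.9 kW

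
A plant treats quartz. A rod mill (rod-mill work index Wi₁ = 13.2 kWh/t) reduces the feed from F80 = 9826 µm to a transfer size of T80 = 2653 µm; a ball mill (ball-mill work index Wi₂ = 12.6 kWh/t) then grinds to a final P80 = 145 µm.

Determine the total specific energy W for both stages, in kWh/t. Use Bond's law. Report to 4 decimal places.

Bond: W = 10·Wi·(1/√P80 − 1/√F80)
Stage 1 (9826→2653 µm, Wi₁=13.2): W₁ = 10·13.2·(0.019415 − 0.010088) = 1.2311 kWh/t
Stage 2 (2653→145 µm, Wi₂=12.6): W₂ = 10·12.6·(0.083045 − 0.019415) = 8.0175 kWh/t
W = W₁ + W₂ = 1.2311 + 8.0175 = 9.2486 kWh/t

W = 9.2486 kWh/t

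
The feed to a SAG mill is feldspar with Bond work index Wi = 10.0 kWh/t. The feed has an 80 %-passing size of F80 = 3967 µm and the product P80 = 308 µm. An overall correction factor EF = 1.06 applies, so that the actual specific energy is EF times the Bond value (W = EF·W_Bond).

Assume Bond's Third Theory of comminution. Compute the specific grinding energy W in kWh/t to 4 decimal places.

W = 4.3569 kWh/t

Bond: W = 10·Wi·(1/√P80 − 1/√F80)
1/√308 = 0.056980;  1/√3967 = 0.015877
W = 10·10.0·(0.056980 − 0.015877) = 4.1103 kWh/t
Corrected W = EF·W_Bond = 1.06·4.1103 = 4.3569 kWh/t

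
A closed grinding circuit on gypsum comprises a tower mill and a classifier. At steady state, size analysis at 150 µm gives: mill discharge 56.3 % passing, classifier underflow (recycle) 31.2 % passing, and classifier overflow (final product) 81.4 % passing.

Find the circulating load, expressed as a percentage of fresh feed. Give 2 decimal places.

Balance %-passing 150 µm (r = R/F):
r = (o − d)/(d − u)
r = (81.4 − 56.3)/(56.3 − 31.2) = 25.1/25.1 = 1.0000
CL = 100·r = 100.00 %

CL = 100.00 %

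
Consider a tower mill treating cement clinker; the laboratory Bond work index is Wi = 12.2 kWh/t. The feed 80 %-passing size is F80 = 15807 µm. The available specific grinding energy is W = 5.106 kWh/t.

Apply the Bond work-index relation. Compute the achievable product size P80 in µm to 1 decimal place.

Bond:  W = 10 Wi (1/√P − 1/√F)
1/√P80 = 1/√F80 + W/(10·Wi)
  = 5.1060/(10·12.2) + 1/√15807 = 0.041852 + 0.007954 = 0.049806
P80 = (1/0.049806)² = 20.0778² = 403.12 µm

P80 = 403.1 µm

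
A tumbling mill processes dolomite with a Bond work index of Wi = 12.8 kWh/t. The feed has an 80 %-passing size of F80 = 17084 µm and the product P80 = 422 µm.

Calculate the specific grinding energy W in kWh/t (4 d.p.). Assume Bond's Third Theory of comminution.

W = 10·Wi·(P80^(-½) − F80^(-½))
1/√422 = 0.048679;  1/√17084 = 0.007651
W = 10·12.8·(0.048679 − 0.007651) = 5.2516 kWh/t

W = 5.2516 kWh/t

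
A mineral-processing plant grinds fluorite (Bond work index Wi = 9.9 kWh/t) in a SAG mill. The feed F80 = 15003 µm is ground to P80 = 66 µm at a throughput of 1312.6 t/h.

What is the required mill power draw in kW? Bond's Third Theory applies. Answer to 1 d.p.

W = 10·Wi·(P80^(-½) − F80^(-½))
W = 10·9.9·(1/√66 − 1/√15003) = 10·9.9·(0.114927) = 11.3778 kWh/t
Mill draw = 11.3778 × 1312.6 = 14934.5 kW

P = 14934.5 kW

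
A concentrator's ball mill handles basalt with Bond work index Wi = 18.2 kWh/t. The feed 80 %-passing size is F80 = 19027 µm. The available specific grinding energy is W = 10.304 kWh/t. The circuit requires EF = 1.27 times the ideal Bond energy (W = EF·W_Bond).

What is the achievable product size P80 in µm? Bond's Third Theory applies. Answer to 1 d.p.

P80 = 372.3 µm

W = 10 Wi (1/√P80 − 1/√F80)  [Bond]
W_Bond = W / EF = 10.304 / 1.27 = 8.1134 kWh/t
P80^-0.5 = F80^-0.5 + W_Bond/(10 Wi)
  = 8.1134/(10·18.2) + 1/√19027 = 0.044579 + 0.007250 = 0.051829
P80 = (1/0.051829)² = 19.2943² = 372.27 µm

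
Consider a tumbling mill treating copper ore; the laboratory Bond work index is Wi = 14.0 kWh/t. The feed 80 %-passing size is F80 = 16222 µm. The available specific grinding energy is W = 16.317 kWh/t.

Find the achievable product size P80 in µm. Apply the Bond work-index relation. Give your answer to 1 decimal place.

P80 = 64.6 µm

W = 10 Wi / √P80 − 10 Wi / √F80
P80^(−½) = W/(10 Wi) + F80^(−½)
  = 16.3170/(10·14.0) + 1/√16222 = 0.116550 + 0.007851 = 0.124401
P80 = (1/0.124401)² = 8.0385² = 64.62 µm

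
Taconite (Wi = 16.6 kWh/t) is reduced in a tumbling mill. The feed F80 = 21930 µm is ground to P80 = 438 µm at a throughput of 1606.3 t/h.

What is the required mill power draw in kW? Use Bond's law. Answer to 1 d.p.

W = 10·Wi·[P80^(−½) − F80^(−½)]
W = 10·16.6·(1/√438 − 1/√21930) = 10·16.6·(0.041029) = 6.8108 kWh/t
Power = W × throughput = 6.8108 kWh/t × 1606.3 t/h = 10940.2 kW

P = 10940.2 kW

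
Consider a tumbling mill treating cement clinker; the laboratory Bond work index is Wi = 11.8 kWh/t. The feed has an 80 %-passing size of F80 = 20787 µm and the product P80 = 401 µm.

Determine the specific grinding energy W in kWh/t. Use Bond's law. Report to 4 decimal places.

W = 5.0742 kWh/t

Bond: W = 10·Wi·(1/√P80 − 1/√F80)
1/√401 = 0.049938;  1/√20787 = 0.006936
W = 10·11.8·(0.049938 − 0.006936) = 5.0742 kWh/t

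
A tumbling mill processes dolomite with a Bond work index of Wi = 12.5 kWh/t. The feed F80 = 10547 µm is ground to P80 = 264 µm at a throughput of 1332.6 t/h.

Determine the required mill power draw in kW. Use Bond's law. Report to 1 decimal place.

Bond:  W = 10 Wi (1/√P − 1/√F)
W = 10·12.5·(1/√264 − 1/√10547) = 10·12.5·(0.051809) = 6.4761 kWh/t
Mill draw = 6.4761 × 1332.6 = 8630.0 kW

P = 8630.0 kW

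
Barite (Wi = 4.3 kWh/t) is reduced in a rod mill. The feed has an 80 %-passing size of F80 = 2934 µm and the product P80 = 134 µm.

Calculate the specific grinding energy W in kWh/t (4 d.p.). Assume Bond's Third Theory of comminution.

W = 10·Wi·(P80^(-½) − F80^(-½))
1/√134 = 0.086387;  1/√2934 = 0.018462
W = 10·4.3·(0.086387 − 0.018462) = 2.9208 kWh/t

W = 2.9208 kWh/t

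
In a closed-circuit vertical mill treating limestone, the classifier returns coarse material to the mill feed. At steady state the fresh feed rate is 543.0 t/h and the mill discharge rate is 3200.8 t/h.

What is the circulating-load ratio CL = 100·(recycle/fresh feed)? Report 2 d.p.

M = F + R at steady state, so:
R = M − F = 3200.8 − 543.0 = 2657.8 t/h
CL = 100·R/F = 100·2657.8/543.0 = 489.47 %

CL = 489.47 %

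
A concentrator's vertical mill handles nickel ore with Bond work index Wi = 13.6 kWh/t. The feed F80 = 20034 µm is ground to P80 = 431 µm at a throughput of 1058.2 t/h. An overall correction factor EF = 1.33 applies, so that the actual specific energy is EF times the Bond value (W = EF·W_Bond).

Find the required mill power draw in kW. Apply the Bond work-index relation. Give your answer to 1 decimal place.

W = 10·Wi·[P80^(−½) − F80^(−½)]
W = 10·13.6·(1/√431 − 1/√20034) = 10·13.6·(0.041103) = 5.5900 kWh/t
Apply correction: 5.5900 × 1.33 = 7.4348 kWh/t
Mill draw = 7.4348 × 1058.2 = 7867.5 kW

P = 7867.5 kW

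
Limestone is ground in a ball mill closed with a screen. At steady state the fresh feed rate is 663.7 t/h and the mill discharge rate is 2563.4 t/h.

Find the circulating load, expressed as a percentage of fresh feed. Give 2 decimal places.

CL = 286.23 %

M = F + R at steady state, so:
R = M − F = 2563.4 − 663.7 = 1899.7 t/h
CL = 100·R/F = 100·1899.7/663.7 = 286.23 %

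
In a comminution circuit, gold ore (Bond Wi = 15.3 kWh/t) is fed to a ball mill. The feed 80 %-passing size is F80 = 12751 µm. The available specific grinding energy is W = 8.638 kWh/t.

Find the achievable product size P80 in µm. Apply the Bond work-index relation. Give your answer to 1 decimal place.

W = 10 Wi (P80^-0.5 − F80^-0.5)
⇒ 1/√P80 = W/(10·Wi) + 1/√F80
  = 8.6380/(10·15.3) + 1/√12751 = 0.056458 + 0.008856 = 0.065313
P80 = (1/0.065313)² = 15.3108² = 234.42 µm

P80 = 234.4 µm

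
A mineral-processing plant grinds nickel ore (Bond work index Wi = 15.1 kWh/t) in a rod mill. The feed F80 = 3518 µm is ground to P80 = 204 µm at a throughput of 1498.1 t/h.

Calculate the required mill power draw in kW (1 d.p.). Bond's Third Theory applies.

W = 10 Wi (P80^-0.5 − F80^-0.5)
W = 10·15.1·(1/√204 − 1/√3518) = 10·15.1·(0.053154) = 8.0263 kWh/t
P_mill = W·ṁ = 8.0263·1498.1 = 12024.2 kW

P = 12024.2 kW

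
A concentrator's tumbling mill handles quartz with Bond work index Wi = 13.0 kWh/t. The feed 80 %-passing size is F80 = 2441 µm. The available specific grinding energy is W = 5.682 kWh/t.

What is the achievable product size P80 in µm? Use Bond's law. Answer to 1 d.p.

P80 = 244.5 µm

Bond:  W = 10 Wi (1/√P − 1/√F)
1/√P80 = 1/√F80 + W/(10·Wi)
  = 5.6820/(10·13.0) + 1/√2441 = 0.043708 + 0.020240 = 0.063948
P80 = (1/0.063948)² = 15.6377² = 244.54 µm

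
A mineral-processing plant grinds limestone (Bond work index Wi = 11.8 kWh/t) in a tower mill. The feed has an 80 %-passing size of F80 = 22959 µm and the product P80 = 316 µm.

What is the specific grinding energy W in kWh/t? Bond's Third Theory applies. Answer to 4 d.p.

W = 5.8593 kWh/t

W = 10·Wi·[P80^(−½) − F80^(−½)]
1/√316 = 0.056254;  1/√22959 = 0.006600
W = 10·11.8·(0.056254 − 0.006600) = 5.8593 kWh/t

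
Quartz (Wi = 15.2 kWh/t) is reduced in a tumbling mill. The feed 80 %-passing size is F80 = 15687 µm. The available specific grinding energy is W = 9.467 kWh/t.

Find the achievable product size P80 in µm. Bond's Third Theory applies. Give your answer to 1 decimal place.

W = 10 Wi (P80^-0.5 − F80^-0.5)
1/√P80 = 1/√F80 + W/(10·Wi)
  = 9.4670/(10·15.2) + 1/√15687 = 0.062283 + 0.007984 = 0.070267
P80 = (1/0.070267)² = 14.2314² = 202.53 µm

P80 = 202.5 µm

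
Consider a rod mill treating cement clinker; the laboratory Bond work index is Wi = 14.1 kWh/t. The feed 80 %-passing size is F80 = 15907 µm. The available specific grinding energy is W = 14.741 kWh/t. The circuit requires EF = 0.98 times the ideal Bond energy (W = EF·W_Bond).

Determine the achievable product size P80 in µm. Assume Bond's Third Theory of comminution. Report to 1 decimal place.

P80 = 76.1 µm

W = 10 Wi (1/√P80 − 1/√F80)  [Bond]
W_Bond = W / EF = 14.741 / 0.98 = 15.0418 kWh/t
1/√P80 = 1/√F80 + W_Bond/(10·Wi)
  = 15.0418/(10·14.1) + 1/√15907 = 0.106680 + 0.007929 = 0.114608
P80 = (1/0.114608)² = 8.7254² = 76.13 µm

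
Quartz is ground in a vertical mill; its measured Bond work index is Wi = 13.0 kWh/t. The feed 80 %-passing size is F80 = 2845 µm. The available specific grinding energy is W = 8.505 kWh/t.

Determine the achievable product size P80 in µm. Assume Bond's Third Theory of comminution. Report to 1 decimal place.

W = 10 Wi / √P80 − 10 Wi / √F80
⇒ 1/√P80 = W/(10·Wi) + 1/√F80
  = 8.5050/(10·13.0) + 1/√2845 = 0.065423 + 0.018748 = 0.084171
P80 = (1/0.084171)² = 11.8805² = 141.15 µm

P80 = 141.1 µm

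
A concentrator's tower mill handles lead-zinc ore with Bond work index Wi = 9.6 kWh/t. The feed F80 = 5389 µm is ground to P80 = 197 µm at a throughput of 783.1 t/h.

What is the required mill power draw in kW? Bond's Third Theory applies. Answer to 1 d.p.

P = 4332.1 kW

W_Bond = 10·Wi·(1/√P₈₀ − 1/√F₈₀)
W = 10·9.6·(1/√197 − 1/√5389) = 10·9.6·(0.057625) = 5.5320 kWh/t
Power = W × throughput = 5.5320 kWh/t × 783.1 t/h = 4332.1 kW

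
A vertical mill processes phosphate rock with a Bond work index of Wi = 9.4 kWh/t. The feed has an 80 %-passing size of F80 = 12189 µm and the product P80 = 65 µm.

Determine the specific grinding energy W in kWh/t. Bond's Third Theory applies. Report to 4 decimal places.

Bond:  W = 10 Wi (1/√P − 1/√F)
1/√65 = 0.124035;  1/√12189 = 0.009058
W = 10·9.4·(0.124035 − 0.009058) = 10.8078 kWh/t

W = 10.8078 kWh/t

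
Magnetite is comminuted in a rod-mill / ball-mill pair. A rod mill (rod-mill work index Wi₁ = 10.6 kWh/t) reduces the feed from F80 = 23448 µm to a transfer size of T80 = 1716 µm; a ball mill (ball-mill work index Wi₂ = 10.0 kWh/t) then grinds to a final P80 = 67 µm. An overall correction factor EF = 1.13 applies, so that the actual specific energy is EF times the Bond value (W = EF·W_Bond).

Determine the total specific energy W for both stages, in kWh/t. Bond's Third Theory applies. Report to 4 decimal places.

W = 13.1866 kWh/t

Bond: W = 10·Wi·(1/√P80 − 1/√F80)
Stage 1 (23448→1716 µm, Wi₁=10.6): W₁ = 10·10.6·(0.024140 − 0.006531) = 1.8666 kWh/t
Stage 2 (1716→67 µm, Wi₂=10.0): W₂ = 10·10.0·(0.122169 − 0.024140) = 9.8029 kWh/t
W = W₁ + W₂ = 1.8666 + 9.8029 = 11.6696 kWh/t
W_actual = 1.13 × 11.6696 = 13.1866 kWh/t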